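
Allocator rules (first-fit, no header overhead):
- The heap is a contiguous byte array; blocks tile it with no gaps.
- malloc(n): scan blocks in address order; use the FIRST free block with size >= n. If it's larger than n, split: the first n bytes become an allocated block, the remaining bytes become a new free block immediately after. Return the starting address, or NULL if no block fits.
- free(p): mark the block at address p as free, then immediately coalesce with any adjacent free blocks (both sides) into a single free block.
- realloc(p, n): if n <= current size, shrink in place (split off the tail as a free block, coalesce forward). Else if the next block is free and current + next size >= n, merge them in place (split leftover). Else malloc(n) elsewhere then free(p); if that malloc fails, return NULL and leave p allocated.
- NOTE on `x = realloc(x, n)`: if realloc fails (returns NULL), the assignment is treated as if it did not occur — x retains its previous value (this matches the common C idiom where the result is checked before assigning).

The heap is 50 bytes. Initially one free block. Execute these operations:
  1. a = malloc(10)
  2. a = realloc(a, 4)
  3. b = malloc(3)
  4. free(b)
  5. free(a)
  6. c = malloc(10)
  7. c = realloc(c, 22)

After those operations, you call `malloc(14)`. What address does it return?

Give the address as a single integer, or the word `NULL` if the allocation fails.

Answer: 22

Derivation:
Op 1: a = malloc(10) -> a = 0; heap: [0-9 ALLOC][10-49 FREE]
Op 2: a = realloc(a, 4) -> a = 0; heap: [0-3 ALLOC][4-49 FREE]
Op 3: b = malloc(3) -> b = 4; heap: [0-3 ALLOC][4-6 ALLOC][7-49 FREE]
Op 4: free(b) -> (freed b); heap: [0-3 ALLOC][4-49 FREE]
Op 5: free(a) -> (freed a); heap: [0-49 FREE]
Op 6: c = malloc(10) -> c = 0; heap: [0-9 ALLOC][10-49 FREE]
Op 7: c = realloc(c, 22) -> c = 0; heap: [0-21 ALLOC][22-49 FREE]
malloc(14): first-fit scan over [0-21 ALLOC][22-49 FREE] -> 22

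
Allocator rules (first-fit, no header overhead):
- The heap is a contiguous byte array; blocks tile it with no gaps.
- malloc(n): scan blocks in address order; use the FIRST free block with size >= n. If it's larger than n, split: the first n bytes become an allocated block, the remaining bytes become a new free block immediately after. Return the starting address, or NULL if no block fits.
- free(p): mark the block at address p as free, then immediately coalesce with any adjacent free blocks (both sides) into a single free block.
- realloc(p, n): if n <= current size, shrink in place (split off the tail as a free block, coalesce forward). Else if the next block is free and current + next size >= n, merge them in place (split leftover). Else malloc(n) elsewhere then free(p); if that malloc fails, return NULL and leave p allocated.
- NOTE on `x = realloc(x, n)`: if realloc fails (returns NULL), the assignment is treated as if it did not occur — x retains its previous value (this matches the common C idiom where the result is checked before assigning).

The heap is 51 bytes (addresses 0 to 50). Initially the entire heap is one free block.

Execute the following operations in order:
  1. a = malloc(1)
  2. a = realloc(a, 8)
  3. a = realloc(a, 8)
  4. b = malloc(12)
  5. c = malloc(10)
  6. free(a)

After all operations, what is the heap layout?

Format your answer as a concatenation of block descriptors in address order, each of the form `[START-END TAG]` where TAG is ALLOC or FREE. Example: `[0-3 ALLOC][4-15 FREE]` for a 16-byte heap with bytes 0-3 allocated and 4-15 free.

Op 1: a = malloc(1) -> a = 0; heap: [0-0 ALLOC][1-50 FREE]
Op 2: a = realloc(a, 8) -> a = 0; heap: [0-7 ALLOC][8-50 FREE]
Op 3: a = realloc(a, 8) -> a = 0; heap: [0-7 ALLOC][8-50 FREE]
Op 4: b = malloc(12) -> b = 8; heap: [0-7 ALLOC][8-19 ALLOC][20-50 FREE]
Op 5: c = malloc(10) -> c = 20; heap: [0-7 ALLOC][8-19 ALLOC][20-29 ALLOC][30-50 FREE]
Op 6: free(a) -> (freed a); heap: [0-7 FREE][8-19 ALLOC][20-29 ALLOC][30-50 FREE]

Answer: [0-7 FREE][8-19 ALLOC][20-29 ALLOC][30-50 FREE]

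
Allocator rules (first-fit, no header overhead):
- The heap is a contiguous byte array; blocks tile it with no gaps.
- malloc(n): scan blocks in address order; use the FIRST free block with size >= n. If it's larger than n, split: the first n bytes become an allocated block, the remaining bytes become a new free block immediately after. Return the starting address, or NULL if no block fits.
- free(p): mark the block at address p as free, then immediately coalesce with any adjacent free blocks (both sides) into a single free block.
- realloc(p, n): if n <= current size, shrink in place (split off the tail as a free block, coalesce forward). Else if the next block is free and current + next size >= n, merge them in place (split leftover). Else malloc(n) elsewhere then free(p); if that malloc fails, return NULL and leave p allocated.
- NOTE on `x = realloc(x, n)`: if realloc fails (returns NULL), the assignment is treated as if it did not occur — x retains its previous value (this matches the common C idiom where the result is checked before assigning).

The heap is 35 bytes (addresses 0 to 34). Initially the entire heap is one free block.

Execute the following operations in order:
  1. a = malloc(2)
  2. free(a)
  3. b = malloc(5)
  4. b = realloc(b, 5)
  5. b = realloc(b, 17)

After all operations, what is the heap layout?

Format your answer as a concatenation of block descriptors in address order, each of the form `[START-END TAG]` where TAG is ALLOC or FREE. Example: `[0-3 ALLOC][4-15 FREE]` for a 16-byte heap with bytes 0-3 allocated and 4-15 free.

Answer: [0-16 ALLOC][17-34 FREE]

Derivation:
Op 1: a = malloc(2) -> a = 0; heap: [0-1 ALLOC][2-34 FREE]
Op 2: free(a) -> (freed a); heap: [0-34 FREE]
Op 3: b = malloc(5) -> b = 0; heap: [0-4 ALLOC][5-34 FREE]
Op 4: b = realloc(b, 5) -> b = 0; heap: [0-4 ALLOC][5-34 FREE]
Op 5: b = realloc(b, 17) -> b = 0; heap: [0-16 ALLOC][17-34 FREE]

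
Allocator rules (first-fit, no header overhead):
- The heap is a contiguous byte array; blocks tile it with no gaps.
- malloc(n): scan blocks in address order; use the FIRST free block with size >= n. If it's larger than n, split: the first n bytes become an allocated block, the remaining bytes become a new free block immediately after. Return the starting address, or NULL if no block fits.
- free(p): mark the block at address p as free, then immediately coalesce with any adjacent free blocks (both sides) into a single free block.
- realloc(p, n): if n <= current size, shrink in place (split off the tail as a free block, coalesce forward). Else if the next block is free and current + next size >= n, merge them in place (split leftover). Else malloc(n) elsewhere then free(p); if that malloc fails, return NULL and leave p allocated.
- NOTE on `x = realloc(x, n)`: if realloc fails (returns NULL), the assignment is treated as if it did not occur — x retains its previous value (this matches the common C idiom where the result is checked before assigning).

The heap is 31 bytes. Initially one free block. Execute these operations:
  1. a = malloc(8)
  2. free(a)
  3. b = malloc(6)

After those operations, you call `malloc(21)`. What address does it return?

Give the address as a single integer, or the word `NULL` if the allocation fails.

Answer: 6

Derivation:
Op 1: a = malloc(8) -> a = 0; heap: [0-7 ALLOC][8-30 FREE]
Op 2: free(a) -> (freed a); heap: [0-30 FREE]
Op 3: b = malloc(6) -> b = 0; heap: [0-5 ALLOC][6-30 FREE]
malloc(21): first-fit scan over [0-5 ALLOC][6-30 FREE] -> 6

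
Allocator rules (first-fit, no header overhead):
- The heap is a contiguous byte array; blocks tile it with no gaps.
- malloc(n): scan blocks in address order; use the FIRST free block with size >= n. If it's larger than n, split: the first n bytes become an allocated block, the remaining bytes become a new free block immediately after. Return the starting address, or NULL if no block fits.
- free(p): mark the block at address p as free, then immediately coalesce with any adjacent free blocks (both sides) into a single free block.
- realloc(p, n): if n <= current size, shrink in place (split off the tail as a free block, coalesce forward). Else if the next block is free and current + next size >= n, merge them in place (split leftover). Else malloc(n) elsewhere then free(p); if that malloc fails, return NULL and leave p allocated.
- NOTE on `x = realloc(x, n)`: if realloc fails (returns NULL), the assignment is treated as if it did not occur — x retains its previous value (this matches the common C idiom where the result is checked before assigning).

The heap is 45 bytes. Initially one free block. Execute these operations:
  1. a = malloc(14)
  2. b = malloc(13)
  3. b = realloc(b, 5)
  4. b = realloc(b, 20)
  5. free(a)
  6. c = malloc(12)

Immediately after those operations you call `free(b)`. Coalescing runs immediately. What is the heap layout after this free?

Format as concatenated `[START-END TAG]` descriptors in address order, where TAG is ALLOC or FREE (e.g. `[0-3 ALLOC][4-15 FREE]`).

Answer: [0-11 ALLOC][12-44 FREE]

Derivation:
Op 1: a = malloc(14) -> a = 0; heap: [0-13 ALLOC][14-44 FREE]
Op 2: b = malloc(13) -> b = 14; heap: [0-13 ALLOC][14-26 ALLOC][27-44 FREE]
Op 3: b = realloc(b, 5) -> b = 14; heap: [0-13 ALLOC][14-18 ALLOC][19-44 FREE]
Op 4: b = realloc(b, 20) -> b = 14; heap: [0-13 ALLOC][14-33 ALLOC][34-44 FREE]
Op 5: free(a) -> (freed a); heap: [0-13 FREE][14-33 ALLOC][34-44 FREE]
Op 6: c = malloc(12) -> c = 0; heap: [0-11 ALLOC][12-13 FREE][14-33 ALLOC][34-44 FREE]
free(b): b = 14 -> block [14-33 ALLOC]; mark free, coalesce with adjacent free neighbors -> [0-11 ALLOC][12-44 FREE]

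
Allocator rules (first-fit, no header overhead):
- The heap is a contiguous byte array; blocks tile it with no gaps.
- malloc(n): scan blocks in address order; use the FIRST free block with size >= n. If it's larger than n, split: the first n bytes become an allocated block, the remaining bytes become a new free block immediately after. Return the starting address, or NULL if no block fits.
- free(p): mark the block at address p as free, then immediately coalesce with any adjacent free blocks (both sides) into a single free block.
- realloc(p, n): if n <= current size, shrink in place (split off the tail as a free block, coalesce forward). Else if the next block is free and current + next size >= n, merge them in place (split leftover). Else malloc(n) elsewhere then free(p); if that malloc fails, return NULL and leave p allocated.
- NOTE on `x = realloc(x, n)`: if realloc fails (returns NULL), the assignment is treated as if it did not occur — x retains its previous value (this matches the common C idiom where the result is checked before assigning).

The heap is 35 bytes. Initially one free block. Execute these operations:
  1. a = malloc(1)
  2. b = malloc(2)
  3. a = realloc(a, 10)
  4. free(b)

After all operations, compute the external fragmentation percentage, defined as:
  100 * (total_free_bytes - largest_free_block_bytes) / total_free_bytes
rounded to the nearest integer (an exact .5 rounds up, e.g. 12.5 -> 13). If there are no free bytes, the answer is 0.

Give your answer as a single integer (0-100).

Answer: 12

Derivation:
Op 1: a = malloc(1) -> a = 0; heap: [0-0 ALLOC][1-34 FREE]
Op 2: b = malloc(2) -> b = 1; heap: [0-0 ALLOC][1-2 ALLOC][3-34 FREE]
Op 3: a = realloc(a, 10) -> a = 3; heap: [0-0 FREE][1-2 ALLOC][3-12 ALLOC][13-34 FREE]
Op 4: free(b) -> (freed b); heap: [0-2 FREE][3-12 ALLOC][13-34 FREE]
Free blocks: [3 22] total_free=25 largest=22 -> 100*(25-22)/25 = 300/25 = 12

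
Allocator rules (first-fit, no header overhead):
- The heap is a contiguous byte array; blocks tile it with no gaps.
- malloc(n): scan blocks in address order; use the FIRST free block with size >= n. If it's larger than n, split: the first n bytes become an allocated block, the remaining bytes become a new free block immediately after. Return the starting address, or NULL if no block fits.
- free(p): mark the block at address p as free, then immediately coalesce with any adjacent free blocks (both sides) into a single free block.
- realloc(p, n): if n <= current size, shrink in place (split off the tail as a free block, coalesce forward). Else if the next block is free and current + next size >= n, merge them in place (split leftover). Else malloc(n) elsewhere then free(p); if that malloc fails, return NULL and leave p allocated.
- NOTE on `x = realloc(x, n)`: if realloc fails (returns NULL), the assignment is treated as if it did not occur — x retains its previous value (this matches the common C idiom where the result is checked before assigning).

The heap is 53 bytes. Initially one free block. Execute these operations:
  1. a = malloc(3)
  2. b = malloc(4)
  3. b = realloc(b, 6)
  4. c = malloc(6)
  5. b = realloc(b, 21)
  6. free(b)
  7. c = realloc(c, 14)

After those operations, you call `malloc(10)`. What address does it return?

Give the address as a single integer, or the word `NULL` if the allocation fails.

Answer: 23

Derivation:
Op 1: a = malloc(3) -> a = 0; heap: [0-2 ALLOC][3-52 FREE]
Op 2: b = malloc(4) -> b = 3; heap: [0-2 ALLOC][3-6 ALLOC][7-52 FREE]
Op 3: b = realloc(b, 6) -> b = 3; heap: [0-2 ALLOC][3-8 ALLOC][9-52 FREE]
Op 4: c = malloc(6) -> c = 9; heap: [0-2 ALLOC][3-8 ALLOC][9-14 ALLOC][15-52 FREE]
Op 5: b = realloc(b, 21) -> b = 15; heap: [0-2 ALLOC][3-8 FREE][9-14 ALLOC][15-35 ALLOC][36-52 FREE]
Op 6: free(b) -> (freed b); heap: [0-2 ALLOC][3-8 FREE][9-14 ALLOC][15-52 FREE]
Op 7: c = realloc(c, 14) -> c = 9; heap: [0-2 ALLOC][3-8 FREE][9-22 ALLOC][23-52 FREE]
malloc(10): first-fit scan over [0-2 ALLOC][3-8 FREE][9-22 ALLOC][23-52 FREE] -> 23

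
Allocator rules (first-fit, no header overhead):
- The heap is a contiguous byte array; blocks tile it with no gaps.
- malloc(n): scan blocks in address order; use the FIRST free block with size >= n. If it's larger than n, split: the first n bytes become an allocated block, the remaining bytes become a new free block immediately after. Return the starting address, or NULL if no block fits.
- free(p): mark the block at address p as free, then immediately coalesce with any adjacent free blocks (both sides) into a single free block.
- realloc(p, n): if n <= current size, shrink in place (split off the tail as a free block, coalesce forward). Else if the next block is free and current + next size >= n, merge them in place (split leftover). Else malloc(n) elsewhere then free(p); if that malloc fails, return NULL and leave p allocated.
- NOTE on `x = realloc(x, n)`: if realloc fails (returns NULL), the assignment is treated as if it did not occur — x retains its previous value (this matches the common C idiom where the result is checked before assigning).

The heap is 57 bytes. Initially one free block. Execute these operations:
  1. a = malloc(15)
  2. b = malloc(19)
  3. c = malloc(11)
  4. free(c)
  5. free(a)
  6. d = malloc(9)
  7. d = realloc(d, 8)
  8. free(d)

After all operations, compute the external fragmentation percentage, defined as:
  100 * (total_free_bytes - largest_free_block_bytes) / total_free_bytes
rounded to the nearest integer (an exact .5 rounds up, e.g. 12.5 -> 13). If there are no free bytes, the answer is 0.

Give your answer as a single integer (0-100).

Op 1: a = malloc(15) -> a = 0; heap: [0-14 ALLOC][15-56 FREE]
Op 2: b = malloc(19) -> b = 15; heap: [0-14 ALLOC][15-33 ALLOC][34-56 FREE]
Op 3: c = malloc(11) -> c = 34; heap: [0-14 ALLOC][15-33 ALLOC][34-44 ALLOC][45-56 FREE]
Op 4: free(c) -> (freed c); heap: [0-14 ALLOC][15-33 ALLOC][34-56 FREE]
Op 5: free(a) -> (freed a); heap: [0-14 FREE][15-33 ALLOC][34-56 FREE]
Op 6: d = malloc(9) -> d = 0; heap: [0-8 ALLOC][9-14 FREE][15-33 ALLOC][34-56 FREE]
Op 7: d = realloc(d, 8) -> d = 0; heap: [0-7 ALLOC][8-14 FREE][15-33 ALLOC][34-56 FREE]
Op 8: free(d) -> (freed d); heap: [0-14 FREE][15-33 ALLOC][34-56 FREE]
Free blocks: [15 23] total_free=38 largest=23 -> 100*(38-23)/38 = 1500/38 ≈ 39.474 -> rounds to 39

Answer: 39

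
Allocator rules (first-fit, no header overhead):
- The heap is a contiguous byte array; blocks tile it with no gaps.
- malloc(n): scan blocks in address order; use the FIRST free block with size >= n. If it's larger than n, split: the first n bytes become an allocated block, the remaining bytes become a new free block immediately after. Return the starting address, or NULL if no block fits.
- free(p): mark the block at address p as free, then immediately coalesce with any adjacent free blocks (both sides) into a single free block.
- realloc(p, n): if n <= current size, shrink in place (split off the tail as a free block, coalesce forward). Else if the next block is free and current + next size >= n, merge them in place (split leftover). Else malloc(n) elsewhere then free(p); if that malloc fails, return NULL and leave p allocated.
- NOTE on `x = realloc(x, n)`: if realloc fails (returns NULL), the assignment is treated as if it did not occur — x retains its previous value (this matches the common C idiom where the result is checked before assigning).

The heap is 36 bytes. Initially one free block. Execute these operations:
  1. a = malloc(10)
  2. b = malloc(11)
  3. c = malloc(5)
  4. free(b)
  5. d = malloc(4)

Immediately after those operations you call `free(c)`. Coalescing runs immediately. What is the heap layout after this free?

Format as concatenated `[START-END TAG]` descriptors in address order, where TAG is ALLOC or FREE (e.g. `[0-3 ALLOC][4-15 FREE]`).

Op 1: a = malloc(10) -> a = 0; heap: [0-9 ALLOC][10-35 FREE]
Op 2: b = malloc(11) -> b = 10; heap: [0-9 ALLOC][10-20 ALLOC][21-35 FREE]
Op 3: c = malloc(5) -> c = 21; heap: [0-9 ALLOC][10-20 ALLOC][21-25 ALLOC][26-35 FREE]
Op 4: free(b) -> (freed b); heap: [0-9 ALLOC][10-20 FREE][21-25 ALLOC][26-35 FREE]
Op 5: d = malloc(4) -> d = 10; heap: [0-9 ALLOC][10-13 ALLOC][14-20 FREE][21-25 ALLOC][26-35 FREE]
free(c): c = 21 -> block [21-25 ALLOC]; mark free, coalesce with adjacent free neighbors -> [0-9 ALLOC][10-13 ALLOC][14-35 FREE]

Answer: [0-9 ALLOC][10-13 ALLOC][14-35 FREE]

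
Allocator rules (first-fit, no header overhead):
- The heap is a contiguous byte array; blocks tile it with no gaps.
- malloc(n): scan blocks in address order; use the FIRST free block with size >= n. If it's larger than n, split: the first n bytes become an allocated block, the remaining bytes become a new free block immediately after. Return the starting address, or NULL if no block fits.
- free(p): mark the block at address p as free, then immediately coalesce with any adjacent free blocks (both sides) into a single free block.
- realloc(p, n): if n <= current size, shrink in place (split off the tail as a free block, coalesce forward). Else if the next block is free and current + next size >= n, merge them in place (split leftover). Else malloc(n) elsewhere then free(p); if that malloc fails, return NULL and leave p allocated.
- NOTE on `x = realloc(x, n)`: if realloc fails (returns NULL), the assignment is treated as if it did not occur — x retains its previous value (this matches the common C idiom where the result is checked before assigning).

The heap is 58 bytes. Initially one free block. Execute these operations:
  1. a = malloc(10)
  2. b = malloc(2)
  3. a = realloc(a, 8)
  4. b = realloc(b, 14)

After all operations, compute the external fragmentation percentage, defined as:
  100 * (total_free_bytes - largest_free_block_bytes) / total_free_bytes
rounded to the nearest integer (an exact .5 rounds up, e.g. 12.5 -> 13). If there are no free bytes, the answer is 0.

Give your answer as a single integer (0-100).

Op 1: a = malloc(10) -> a = 0; heap: [0-9 ALLOC][10-57 FREE]
Op 2: b = malloc(2) -> b = 10; heap: [0-9 ALLOC][10-11 ALLOC][12-57 FREE]
Op 3: a = realloc(a, 8) -> a = 0; heap: [0-7 ALLOC][8-9 FREE][10-11 ALLOC][12-57 FREE]
Op 4: b = realloc(b, 14) -> b = 10; heap: [0-7 ALLOC][8-9 FREE][10-23 ALLOC][24-57 FREE]
Free blocks: [2 34] total_free=36 largest=34 -> 100*(36-34)/36 = 200/36 ≈ 5.556 -> rounds to 6

Answer: 6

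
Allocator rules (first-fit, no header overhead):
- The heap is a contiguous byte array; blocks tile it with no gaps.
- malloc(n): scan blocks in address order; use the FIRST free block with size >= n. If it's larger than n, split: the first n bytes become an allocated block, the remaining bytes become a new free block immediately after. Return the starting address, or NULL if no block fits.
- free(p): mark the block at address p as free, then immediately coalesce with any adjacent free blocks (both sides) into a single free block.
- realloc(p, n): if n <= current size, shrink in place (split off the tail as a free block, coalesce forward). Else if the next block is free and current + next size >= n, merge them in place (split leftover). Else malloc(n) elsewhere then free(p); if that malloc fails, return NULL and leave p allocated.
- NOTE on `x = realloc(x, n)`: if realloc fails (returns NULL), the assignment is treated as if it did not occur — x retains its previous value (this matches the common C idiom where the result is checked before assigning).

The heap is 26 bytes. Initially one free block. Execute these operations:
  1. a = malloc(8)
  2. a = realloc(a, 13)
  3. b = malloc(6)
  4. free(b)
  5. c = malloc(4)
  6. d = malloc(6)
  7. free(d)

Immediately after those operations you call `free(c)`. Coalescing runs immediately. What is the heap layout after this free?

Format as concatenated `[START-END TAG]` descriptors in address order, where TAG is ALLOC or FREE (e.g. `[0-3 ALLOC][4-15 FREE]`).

Answer: [0-12 ALLOC][13-25 FREE]

Derivation:
Op 1: a = malloc(8) -> a = 0; heap: [0-7 ALLOC][8-25 FREE]
Op 2: a = realloc(a, 13) -> a = 0; heap: [0-12 ALLOC][13-25 FREE]
Op 3: b = malloc(6) -> b = 13; heap: [0-12 ALLOC][13-18 ALLOC][19-25 FREE]
Op 4: free(b) -> (freed b); heap: [0-12 ALLOC][13-25 FREE]
Op 5: c = malloc(4) -> c = 13; heap: [0-12 ALLOC][13-16 ALLOC][17-25 FREE]
Op 6: d = malloc(6) -> d = 17; heap: [0-12 ALLOC][13-16 ALLOC][17-22 ALLOC][23-25 FREE]
Op 7: free(d) -> (freed d); heap: [0-12 ALLOC][13-16 ALLOC][17-25 FREE]
free(c): c = 13 -> block [13-16 ALLOC]; mark free, coalesce with adjacent free neighbors -> [0-12 ALLOC][13-25 FREE]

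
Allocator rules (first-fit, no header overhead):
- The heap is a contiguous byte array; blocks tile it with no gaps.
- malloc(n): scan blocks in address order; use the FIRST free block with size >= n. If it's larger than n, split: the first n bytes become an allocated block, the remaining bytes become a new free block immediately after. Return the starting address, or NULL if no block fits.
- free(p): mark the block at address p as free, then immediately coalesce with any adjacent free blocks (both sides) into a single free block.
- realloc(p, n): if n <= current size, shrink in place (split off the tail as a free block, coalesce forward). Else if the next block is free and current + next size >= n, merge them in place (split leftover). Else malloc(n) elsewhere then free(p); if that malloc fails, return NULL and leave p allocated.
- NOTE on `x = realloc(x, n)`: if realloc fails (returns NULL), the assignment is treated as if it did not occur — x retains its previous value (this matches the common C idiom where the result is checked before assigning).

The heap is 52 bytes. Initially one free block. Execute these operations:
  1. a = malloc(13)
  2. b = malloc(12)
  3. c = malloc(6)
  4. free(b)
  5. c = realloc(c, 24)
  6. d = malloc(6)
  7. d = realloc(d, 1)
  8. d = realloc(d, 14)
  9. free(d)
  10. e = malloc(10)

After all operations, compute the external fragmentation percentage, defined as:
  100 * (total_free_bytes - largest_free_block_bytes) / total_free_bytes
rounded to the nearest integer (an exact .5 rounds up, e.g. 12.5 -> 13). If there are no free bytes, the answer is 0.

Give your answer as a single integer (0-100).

Op 1: a = malloc(13) -> a = 0; heap: [0-12 ALLOC][13-51 FREE]
Op 2: b = malloc(12) -> b = 13; heap: [0-12 ALLOC][13-24 ALLOC][25-51 FREE]
Op 3: c = malloc(6) -> c = 25; heap: [0-12 ALLOC][13-24 ALLOC][25-30 ALLOC][31-51 FREE]
Op 4: free(b) -> (freed b); heap: [0-12 ALLOC][13-24 FREE][25-30 ALLOC][31-51 FREE]
Op 5: c = realloc(c, 24) -> c = 25; heap: [0-12 ALLOC][13-24 FREE][25-48 ALLOC][49-51 FREE]
Op 6: d = malloc(6) -> d = 13; heap: [0-12 ALLOC][13-18 ALLOC][19-24 FREE][25-48 ALLOC][49-51 FREE]
Op 7: d = realloc(d, 1) -> d = 13; heap: [0-12 ALLOC][13-13 ALLOC][14-24 FREE][25-48 ALLOC][49-51 FREE]
Op 8: d = realloc(d, 14) -> NULL (d unchanged); heap: [0-12 ALLOC][13-13 ALLOC][14-24 FREE][25-48 ALLOC][49-51 FREE]
Op 9: free(d) -> (freed d); heap: [0-12 ALLOC][13-24 FREE][25-48 ALLOC][49-51 FREE]
Op 10: e = malloc(10) -> e = 13; heap: [0-12 ALLOC][13-22 ALLOC][23-24 FREE][25-48 ALLOC][49-51 FREE]
Free blocks: [2 3] total_free=5 largest=3 -> 100*(5-3)/5 = 200/5 = 40

Answer: 40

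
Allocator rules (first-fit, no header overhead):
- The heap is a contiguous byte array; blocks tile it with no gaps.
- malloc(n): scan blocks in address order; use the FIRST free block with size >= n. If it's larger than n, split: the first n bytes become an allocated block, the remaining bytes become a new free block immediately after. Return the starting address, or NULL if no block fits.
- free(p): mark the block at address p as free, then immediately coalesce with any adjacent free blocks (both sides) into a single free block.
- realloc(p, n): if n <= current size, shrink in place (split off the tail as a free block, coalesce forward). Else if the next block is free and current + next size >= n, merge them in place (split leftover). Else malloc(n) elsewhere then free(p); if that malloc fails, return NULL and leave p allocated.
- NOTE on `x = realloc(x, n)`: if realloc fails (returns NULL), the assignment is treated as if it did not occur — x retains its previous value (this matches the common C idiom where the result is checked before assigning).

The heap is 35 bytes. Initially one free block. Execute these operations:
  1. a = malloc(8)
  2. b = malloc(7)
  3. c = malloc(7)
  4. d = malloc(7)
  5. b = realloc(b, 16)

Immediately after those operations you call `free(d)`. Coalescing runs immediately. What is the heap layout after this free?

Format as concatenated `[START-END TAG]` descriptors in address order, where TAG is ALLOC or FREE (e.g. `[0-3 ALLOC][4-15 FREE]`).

Op 1: a = malloc(8) -> a = 0; heap: [0-7 ALLOC][8-34 FREE]
Op 2: b = malloc(7) -> b = 8; heap: [0-7 ALLOC][8-14 ALLOC][15-34 FREE]
Op 3: c = malloc(7) -> c = 15; heap: [0-7 ALLOC][8-14 ALLOC][15-21 ALLOC][22-34 FREE]
Op 4: d = malloc(7) -> d = 22; heap: [0-7 ALLOC][8-14 ALLOC][15-21 ALLOC][22-28 ALLOC][29-34 FREE]
Op 5: b = realloc(b, 16) -> NULL (b unchanged); heap: [0-7 ALLOC][8-14 ALLOC][15-21 ALLOC][22-28 ALLOC][29-34 FREE]
free(d): d = 22 -> block [22-28 ALLOC]; mark free, coalesce with adjacent free neighbors -> [0-7 ALLOC][8-14 ALLOC][15-21 ALLOC][22-34 FREE]

Answer: [0-7 ALLOC][8-14 ALLOC][15-21 ALLOC][22-34 FREE]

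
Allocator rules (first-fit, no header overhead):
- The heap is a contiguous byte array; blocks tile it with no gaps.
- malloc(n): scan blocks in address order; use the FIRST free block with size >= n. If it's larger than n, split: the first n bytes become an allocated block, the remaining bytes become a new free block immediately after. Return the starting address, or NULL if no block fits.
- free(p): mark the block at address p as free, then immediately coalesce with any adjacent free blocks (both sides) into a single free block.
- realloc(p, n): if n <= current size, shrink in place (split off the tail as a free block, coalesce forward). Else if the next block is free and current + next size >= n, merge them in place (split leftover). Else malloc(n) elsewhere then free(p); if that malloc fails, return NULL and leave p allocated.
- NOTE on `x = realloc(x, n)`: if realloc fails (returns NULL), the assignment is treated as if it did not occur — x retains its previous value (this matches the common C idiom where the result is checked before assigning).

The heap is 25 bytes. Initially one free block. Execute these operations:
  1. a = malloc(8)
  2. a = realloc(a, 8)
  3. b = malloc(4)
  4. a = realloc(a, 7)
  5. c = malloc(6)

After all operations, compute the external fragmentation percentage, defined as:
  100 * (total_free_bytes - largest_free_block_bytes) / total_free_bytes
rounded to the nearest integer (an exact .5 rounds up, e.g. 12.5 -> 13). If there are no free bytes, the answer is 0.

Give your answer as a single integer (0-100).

Answer: 13

Derivation:
Op 1: a = malloc(8) -> a = 0; heap: [0-7 ALLOC][8-24 FREE]
Op 2: a = realloc(a, 8) -> a = 0; heap: [0-7 ALLOC][8-24 FREE]
Op 3: b = malloc(4) -> b = 8; heap: [0-7 ALLOC][8-11 ALLOC][12-24 FREE]
Op 4: a = realloc(a, 7) -> a = 0; heap: [0-6 ALLOC][7-7 FREE][8-11 ALLOC][12-24 FREE]
Op 5: c = malloc(6) -> c = 12; heap: [0-6 ALLOC][7-7 FREE][8-11 ALLOC][12-17 ALLOC][18-24 FREE]
Free blocks: [1 7] total_free=8 largest=7 -> 100*(8-7)/8 = 100/8 = 12.5 -> rounds to 13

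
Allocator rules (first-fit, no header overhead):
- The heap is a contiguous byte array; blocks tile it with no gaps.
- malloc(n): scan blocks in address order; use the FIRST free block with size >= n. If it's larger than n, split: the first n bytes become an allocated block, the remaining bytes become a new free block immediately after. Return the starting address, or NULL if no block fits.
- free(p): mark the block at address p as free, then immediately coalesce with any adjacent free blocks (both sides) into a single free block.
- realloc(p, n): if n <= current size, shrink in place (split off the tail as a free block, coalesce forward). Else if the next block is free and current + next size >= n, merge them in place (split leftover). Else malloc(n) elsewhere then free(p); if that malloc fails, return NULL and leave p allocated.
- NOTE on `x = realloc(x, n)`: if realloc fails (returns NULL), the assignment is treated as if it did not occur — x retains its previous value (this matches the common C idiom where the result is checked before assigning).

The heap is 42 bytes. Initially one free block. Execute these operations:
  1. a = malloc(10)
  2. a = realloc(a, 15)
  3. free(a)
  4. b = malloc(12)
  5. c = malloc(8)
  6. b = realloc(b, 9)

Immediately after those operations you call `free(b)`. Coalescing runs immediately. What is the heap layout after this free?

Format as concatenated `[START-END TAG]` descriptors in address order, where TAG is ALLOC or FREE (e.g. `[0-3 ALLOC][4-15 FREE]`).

Op 1: a = malloc(10) -> a = 0; heap: [0-9 ALLOC][10-41 FREE]
Op 2: a = realloc(a, 15) -> a = 0; heap: [0-14 ALLOC][15-41 FREE]
Op 3: free(a) -> (freed a); heap: [0-41 FREE]
Op 4: b = malloc(12) -> b = 0; heap: [0-11 ALLOC][12-41 FREE]
Op 5: c = malloc(8) -> c = 12; heap: [0-11 ALLOC][12-19 ALLOC][20-41 FREE]
Op 6: b = realloc(b, 9) -> b = 0; heap: [0-8 ALLOC][9-11 FREE][12-19 ALLOC][20-41 FREE]
free(b): b = 0 -> block [0-8 ALLOC]; mark free, coalesce with adjacent free neighbors -> [0-11 FREE][12-19 ALLOC][20-41 FREE]

Answer: [0-11 FREE][12-19 ALLOC][20-41 FREE]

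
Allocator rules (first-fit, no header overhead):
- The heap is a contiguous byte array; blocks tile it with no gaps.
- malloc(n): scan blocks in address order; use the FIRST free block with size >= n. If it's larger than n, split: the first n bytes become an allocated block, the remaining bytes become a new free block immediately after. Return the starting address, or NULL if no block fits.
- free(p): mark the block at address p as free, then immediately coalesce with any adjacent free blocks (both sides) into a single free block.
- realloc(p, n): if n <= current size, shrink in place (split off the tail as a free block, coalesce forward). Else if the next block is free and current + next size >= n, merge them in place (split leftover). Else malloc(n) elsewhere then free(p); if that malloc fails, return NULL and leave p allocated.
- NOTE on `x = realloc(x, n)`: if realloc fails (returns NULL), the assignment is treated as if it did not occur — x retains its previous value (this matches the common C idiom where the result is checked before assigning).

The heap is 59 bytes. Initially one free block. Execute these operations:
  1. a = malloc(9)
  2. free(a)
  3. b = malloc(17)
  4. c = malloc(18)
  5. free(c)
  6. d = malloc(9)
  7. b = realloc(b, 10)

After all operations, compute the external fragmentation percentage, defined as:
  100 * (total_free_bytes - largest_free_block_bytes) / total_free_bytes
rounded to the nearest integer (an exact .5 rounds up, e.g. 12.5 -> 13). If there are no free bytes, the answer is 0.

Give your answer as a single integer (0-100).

Answer: 18

Derivation:
Op 1: a = malloc(9) -> a = 0; heap: [0-8 ALLOC][9-58 FREE]
Op 2: free(a) -> (freed a); heap: [0-58 FREE]
Op 3: b = malloc(17) -> b = 0; heap: [0-16 ALLOC][17-58 FREE]
Op 4: c = malloc(18) -> c = 17; heap: [0-16 ALLOC][17-34 ALLOC][35-58 FREE]
Op 5: free(c) -> (freed c); heap: [0-16 ALLOC][17-58 FREE]
Op 6: d = malloc(9) -> d = 17; heap: [0-16 ALLOC][17-25 ALLOC][26-58 FREE]
Op 7: b = realloc(b, 10) -> b = 0; heap: [0-9 ALLOC][10-16 FREE][17-25 ALLOC][26-58 FREE]
Free blocks: [7 33] total_free=40 largest=33 -> 100*(40-33)/40 = 700/40 = 17.5 -> rounds to 18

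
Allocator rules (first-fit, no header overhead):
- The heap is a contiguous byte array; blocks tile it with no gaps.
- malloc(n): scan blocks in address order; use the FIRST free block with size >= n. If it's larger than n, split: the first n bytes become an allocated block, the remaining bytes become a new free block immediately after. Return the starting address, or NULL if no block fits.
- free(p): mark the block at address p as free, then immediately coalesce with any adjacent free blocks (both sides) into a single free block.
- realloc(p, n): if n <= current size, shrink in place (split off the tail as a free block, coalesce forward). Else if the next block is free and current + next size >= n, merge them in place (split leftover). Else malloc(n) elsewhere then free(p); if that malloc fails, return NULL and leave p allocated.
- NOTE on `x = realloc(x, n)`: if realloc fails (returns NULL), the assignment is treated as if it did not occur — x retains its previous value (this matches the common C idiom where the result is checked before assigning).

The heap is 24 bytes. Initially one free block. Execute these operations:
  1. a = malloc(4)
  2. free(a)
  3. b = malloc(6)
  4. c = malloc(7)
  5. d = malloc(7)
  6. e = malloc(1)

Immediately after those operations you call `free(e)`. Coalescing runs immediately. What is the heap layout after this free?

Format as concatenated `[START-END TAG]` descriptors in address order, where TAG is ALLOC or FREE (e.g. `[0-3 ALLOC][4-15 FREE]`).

Op 1: a = malloc(4) -> a = 0; heap: [0-3 ALLOC][4-23 FREE]
Op 2: free(a) -> (freed a); heap: [0-23 FREE]
Op 3: b = malloc(6) -> b = 0; heap: [0-5 ALLOC][6-23 FREE]
Op 4: c = malloc(7) -> c = 6; heap: [0-5 ALLOC][6-12 ALLOC][13-23 FREE]
Op 5: d = malloc(7) -> d = 13; heap: [0-5 ALLOC][6-12 ALLOC][13-19 ALLOC][20-23 FREE]
Op 6: e = malloc(1) -> e = 20; heap: [0-5 ALLOC][6-12 ALLOC][13-19 ALLOC][20-20 ALLOC][21-23 FREE]
free(e): e = 20 -> block [20-20 ALLOC]; mark free, coalesce with adjacent free neighbors -> [0-5 ALLOC][6-12 ALLOC][13-19 ALLOC][20-23 FREE]

Answer: [0-5 ALLOC][6-12 ALLOC][13-19 ALLOC][20-23 FREE]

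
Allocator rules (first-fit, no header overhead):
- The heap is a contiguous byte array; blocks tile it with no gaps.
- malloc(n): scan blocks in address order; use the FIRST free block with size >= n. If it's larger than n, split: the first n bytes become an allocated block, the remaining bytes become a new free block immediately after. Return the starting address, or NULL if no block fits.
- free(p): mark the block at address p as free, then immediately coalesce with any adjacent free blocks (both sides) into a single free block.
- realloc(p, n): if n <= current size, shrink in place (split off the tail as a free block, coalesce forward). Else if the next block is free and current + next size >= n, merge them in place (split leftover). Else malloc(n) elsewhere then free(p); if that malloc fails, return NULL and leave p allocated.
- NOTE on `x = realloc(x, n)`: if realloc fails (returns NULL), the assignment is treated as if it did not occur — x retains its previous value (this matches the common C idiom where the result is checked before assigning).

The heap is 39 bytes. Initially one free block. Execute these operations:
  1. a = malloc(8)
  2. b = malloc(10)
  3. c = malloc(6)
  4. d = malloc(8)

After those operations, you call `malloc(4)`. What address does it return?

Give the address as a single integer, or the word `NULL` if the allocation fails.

Answer: 32

Derivation:
Op 1: a = malloc(8) -> a = 0; heap: [0-7 ALLOC][8-38 FREE]
Op 2: b = malloc(10) -> b = 8; heap: [0-7 ALLOC][8-17 ALLOC][18-38 FREE]
Op 3: c = malloc(6) -> c = 18; heap: [0-7 ALLOC][8-17 ALLOC][18-23 ALLOC][24-38 FREE]
Op 4: d = malloc(8) -> d = 24; heap: [0-7 ALLOC][8-17 ALLOC][18-23 ALLOC][24-31 ALLOC][32-38 FREE]
malloc(4): first-fit scan over [0-7 ALLOC][8-17 ALLOC][18-23 ALLOC][24-31 ALLOC][32-38 FREE] -> 32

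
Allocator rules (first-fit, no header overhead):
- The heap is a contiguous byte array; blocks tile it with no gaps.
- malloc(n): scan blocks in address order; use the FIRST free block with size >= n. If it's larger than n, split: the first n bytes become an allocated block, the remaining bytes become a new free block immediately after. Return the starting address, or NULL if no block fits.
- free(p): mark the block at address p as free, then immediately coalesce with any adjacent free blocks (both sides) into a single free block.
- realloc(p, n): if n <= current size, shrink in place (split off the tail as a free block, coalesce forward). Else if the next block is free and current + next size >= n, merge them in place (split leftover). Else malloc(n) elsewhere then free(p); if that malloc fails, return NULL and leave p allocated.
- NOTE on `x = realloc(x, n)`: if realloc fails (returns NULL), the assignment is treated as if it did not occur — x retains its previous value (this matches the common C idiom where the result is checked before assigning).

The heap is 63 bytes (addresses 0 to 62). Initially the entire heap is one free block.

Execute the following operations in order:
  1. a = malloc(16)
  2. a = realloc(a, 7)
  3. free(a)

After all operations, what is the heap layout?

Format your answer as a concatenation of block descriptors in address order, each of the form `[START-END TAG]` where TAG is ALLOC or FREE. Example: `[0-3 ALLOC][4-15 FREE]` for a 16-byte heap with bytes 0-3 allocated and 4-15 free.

Op 1: a = malloc(16) -> a = 0; heap: [0-15 ALLOC][16-62 FREE]
Op 2: a = realloc(a, 7) -> a = 0; heap: [0-6 ALLOC][7-62 FREE]
Op 3: free(a) -> (freed a); heap: [0-62 FREE]

Answer: [0-62 FREE]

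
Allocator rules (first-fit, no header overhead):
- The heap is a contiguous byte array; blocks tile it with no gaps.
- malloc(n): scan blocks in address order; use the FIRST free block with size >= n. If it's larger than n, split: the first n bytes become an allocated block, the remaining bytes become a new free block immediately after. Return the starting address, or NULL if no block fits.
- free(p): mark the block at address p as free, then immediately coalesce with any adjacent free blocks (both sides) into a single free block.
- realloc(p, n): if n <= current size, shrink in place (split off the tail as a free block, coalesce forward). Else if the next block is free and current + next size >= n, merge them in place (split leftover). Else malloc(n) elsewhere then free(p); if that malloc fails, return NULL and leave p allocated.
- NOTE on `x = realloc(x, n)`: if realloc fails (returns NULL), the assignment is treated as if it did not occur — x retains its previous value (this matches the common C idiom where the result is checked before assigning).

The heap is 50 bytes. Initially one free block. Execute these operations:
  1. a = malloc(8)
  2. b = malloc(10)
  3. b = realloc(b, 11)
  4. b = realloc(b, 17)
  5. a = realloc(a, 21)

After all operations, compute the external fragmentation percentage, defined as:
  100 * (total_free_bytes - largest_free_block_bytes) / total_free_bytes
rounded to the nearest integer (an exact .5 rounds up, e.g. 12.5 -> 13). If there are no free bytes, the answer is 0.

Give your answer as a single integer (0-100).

Answer: 33

Derivation:
Op 1: a = malloc(8) -> a = 0; heap: [0-7 ALLOC][8-49 FREE]
Op 2: b = malloc(10) -> b = 8; heap: [0-7 ALLOC][8-17 ALLOC][18-49 FREE]
Op 3: b = realloc(b, 11) -> b = 8; heap: [0-7 ALLOC][8-18 ALLOC][19-49 FREE]
Op 4: b = realloc(b, 17) -> b = 8; heap: [0-7 ALLOC][8-24 ALLOC][25-49 FREE]
Op 5: a = realloc(a, 21) -> a = 25; heap: [0-7 FREE][8-24 ALLOC][25-45 ALLOC][46-49 FREE]
Free blocks: [8 4] total_free=12 largest=8 -> 100*(12-8)/12 = 400/12 ≈ 33.333 -> rounds to 33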